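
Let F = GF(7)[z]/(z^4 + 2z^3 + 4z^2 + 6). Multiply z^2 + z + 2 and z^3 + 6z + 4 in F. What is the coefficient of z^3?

6

Multiply in GF(7)[z]: (z^2 + z + 2)·(z^3 + 6z + 4) = z^5 + z^4 + z^3 + 3z^2 + 2z + 1.
Reduce using z^4 ≡ 5z^3 + 3z^2 + 1 (mod z^4 + 2z^3 + 4z^2 + 6).
Reduced: 6z^3 + 3z.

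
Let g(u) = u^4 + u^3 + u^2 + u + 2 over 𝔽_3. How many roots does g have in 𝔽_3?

Evaluate at each of the 3 elements of 𝔽_3:
g(0) = 2; g(1) = 0 → root; g(2) = 2.
Roots: {1}.

1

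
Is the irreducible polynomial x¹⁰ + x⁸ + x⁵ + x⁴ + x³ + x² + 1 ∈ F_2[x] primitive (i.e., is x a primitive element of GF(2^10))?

Write f(x) = x¹⁰ + x⁸ + x⁵ + x⁴ + x³ + x² + 1.
|GF(2^10)^×| = 2^10 − 1 = 1023. Prime factorization: 1023 = 3·11·31.
f is primitive ⇔ x has order 1023 in GF(2)[x]/(f), i.e. x^(1023/q) ≠ 1 for each prime q | 1023.
x^(341) mod f = x⁹ + x⁸ + x⁷ + x⁶ + x⁵ + x⁴ + 1.
x^(93) mod f = x⁷ + x⁵ + x⁴ + x³ + x² + x.
x^(33) mod f = x⁹ + x⁸ + x⁷ + x⁴ + 1.
None equal 1, so x has full order 1023; f is primitive.

Yes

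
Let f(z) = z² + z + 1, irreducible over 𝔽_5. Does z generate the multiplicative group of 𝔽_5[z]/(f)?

No

|GF(5^2)^×| = 5^2 − 1 = 24. Prime factorization: 24 = 2^3·3.
f is primitive ⇔ z has order 24 in GF(5)[z]/(f), i.e. z^(24/q) ≠ 1 for each prime q | 24.
z^(12) mod f = 1
z^(8) mod f = 4z + 4.
Since z^(12) = 1, the order of z divides 12 < 24; not primitive.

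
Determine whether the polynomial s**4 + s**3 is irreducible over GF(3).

No

Write P(s) = s**4 + s**3.
Check for roots in GF(3): P(0) = 0 → root; P(1) = 2; P(2) = 0 → root.
P(0) = 0, so (s) divides P(s); P is reducible.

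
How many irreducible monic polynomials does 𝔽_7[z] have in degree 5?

x^(7^5) − x is the product of all monic irreducibles of degree dividing 5; Möbius inversion gives N = (1/5) Σ μ(5/d)·7^d.
Divisors of 5: 1, 5; μ(5/d) for each: -1, 1.
Σ = − 7^1 + 7^5 = 16800.
N = 16800/5 = 3360.

3360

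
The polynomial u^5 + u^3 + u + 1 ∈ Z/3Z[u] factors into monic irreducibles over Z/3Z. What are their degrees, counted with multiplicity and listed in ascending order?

5

Write h(u) = u^5 + u^3 + u + 1.
Roots in Z/3Z: h(0) = 1; h(1) = 1; h(2) = 1.
Complete factorization: h(u) = (u^5 + u^3 + u + 1).
Factor degrees with multiplicity: 5 = 5.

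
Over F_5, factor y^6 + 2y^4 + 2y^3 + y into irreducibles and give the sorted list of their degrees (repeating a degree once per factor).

1, 1, 2, 2

Write h(y) = y^6 + 2y^4 + 2y^3 + y.
Roots in F_5: h(0) = 0 → root; h(1) = 1; h(2) = 4; h(3) = 3; h(4) = 0 → root.
Linear factors from roots: (y), (y + 1).
Complete factorization: h(y) = (y)·(y + 1)·(y^2 + y + 2)·(y^2 + 3y + 3).
Factor degrees with multiplicity: 1 + 1 + 2 + 2 = 6.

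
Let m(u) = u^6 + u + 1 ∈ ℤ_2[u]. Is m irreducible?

Yes

Check for roots in ℤ_2: m(0) = 1; m(1) = 1.
No roots, so no linear factors.
Monic irreducibles of degree 2 over GF(2): u^2 + u + 1.
None of them divide m (all give nonzero remainder).
Monic irreducibles of degree 3 over GF(2): u^3 + u + 1, u^3 + u^2 + 1.
None of them divide m (all give nonzero remainder).
No irreducible factor of degree ≤ 3 exists, so m is irreducible over GF(2).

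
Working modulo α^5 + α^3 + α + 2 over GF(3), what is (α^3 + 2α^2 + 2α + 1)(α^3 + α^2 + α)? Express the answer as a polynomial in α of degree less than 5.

α^4 + 2α^3 + 2α^2 + 2α

Multiply in GF(3)[α]: (α^3 + 2α^2 + 2α + 1)·(α^3 + α^2 + α) = α^6 + 2α^4 + 2α^3 + α.
Reduce using α^5 ≡ 2α^3 + 2α + 1 (mod α^5 + α^3 + α + 2).
Reduced: α^4 + 2α^3 + 2α^2 + 2α.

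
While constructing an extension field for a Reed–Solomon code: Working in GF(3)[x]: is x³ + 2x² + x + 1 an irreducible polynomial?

Write f(x) = x³ + 2x² + x + 1.
Check for roots in GF(3): f(0) = 1; f(1) = 2; f(2) = 1.
No roots. A degree-3 polynomial over a field with no linear factor is irreducible.

Yes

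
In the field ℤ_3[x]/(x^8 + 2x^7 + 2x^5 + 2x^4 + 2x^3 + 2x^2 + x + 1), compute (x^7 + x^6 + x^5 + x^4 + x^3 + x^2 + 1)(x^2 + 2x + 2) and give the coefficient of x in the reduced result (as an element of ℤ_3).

0

Multiply in ℤ_3[x]: (x^7 + x^6 + x^5 + x^4 + x^3 + x^2 + 1)·(x^2 + 2x + 2) = x^9 + 2x^7 + 2x^6 + 2x^5 + 2x^4 + x^3 + 2x + 2.
Reduce using x^8 ≡ x^7 + x^5 + x^4 + x^3 + x^2 + 2x + 2 (mod x^8 + 2x^7 + 2x^5 + 2x^4 + 2x^3 + 2x^2 + x + 1).
Reduced: x^5 + x^4 + 1.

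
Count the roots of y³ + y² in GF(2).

2

Write g(y) = y³ + y².
Evaluate at each of the 2 elements of GF(2):
g(0) = 0 → root; g(1) = 0 → root.
Roots: {0, 1}.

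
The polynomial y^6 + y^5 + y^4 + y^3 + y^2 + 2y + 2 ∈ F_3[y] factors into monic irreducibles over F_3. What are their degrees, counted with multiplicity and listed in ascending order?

Write f(y) = y^6 + y^5 + y^4 + y^3 + y^2 + 2y + 2.
Roots in F_3: f(0) = 2; f(1) = 0 → root; f(2) = 1.
Linear factors from roots: (y + 2).
Complete factorization: f(y) = (y + 2)·(y^2 + y + 2)·(y^3 + y^2 + 2).
Factor degrees with multiplicity: 1 + 2 + 3 = 6.

1, 2, 3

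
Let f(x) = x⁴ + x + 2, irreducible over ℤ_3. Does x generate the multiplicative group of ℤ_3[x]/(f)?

|GF(3^4)^×| = 3^4 − 1 = 80. Prime factorization: 80 = 2^4·5.
f is primitive ⇔ x has order 80 in GF(3)[x]/(f), i.e. x^(80/q) ≠ 1 for each prime q | 80.
x^(40) mod f = 2.
x^(16) mod f = 2x³ + x + 2.
None equal 1, so x has full order 80; f is primitive.

Yes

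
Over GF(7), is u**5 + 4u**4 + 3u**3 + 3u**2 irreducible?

No

Write m(u) = u**5 + 4u**4 + 3u**3 + 3u**2.
Check for roots in GF(7): m(0) = 0 → root; m(1) = 4; m(2) = 6; m(3) = 3; m(4) = 6; m(5) = 6; m(6) = 3.
m(0) = 0, so (u) divides m(u); m is reducible.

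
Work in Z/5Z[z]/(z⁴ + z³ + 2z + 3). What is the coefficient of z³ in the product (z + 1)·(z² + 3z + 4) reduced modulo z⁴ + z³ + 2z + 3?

1

Multiply in Z/5Z[z]: (z + 1)·(z² + 3z + 4) = z³ + 4z² + 2z + 4.
Reduced: z³ + 4z² + 2z + 4.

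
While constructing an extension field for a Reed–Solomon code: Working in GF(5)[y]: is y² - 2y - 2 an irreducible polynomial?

Yes

Write P(y) = y² - 2y - 2.
Check for roots in GF(5): P(0) = 3; P(1) = 2; P(2) = 3; P(3) = 1; P(4) = 1.
No roots. A degree-2 polynomial over a field with no linear factor is irreducible.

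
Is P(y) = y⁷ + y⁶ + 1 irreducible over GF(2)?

Yes

Check for roots in GF(2): P(0) = 1; P(1) = 1.
No roots, so no linear factors.
Monic irreducibles of degree 2 over GF(2): y² + y + 1.
None of them divide P (all give nonzero remainder).
Monic irreducibles of degree 3 over GF(2): y³ + y + 1, y³ + y² + 1.
None of them divide P (all give nonzero remainder).
No irreducible factor of degree ≤ 3 exists, so P is irreducible over GF(2).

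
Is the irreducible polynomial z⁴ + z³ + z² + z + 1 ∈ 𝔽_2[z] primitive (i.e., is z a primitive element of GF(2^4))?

No

Write f(z) = z⁴ + z³ + z² + z + 1.
|GF(2^4)^×| = 2^4 − 1 = 15. Prime factorization: 15 = 3·5.
f is primitive ⇔ z has order 15 in GF(2)[z]/(f), i.e. z^(15/q) ≠ 1 for each prime q | 15.
z^(5) mod f = 1
z^(3) mod f = z³.
Since z^(5) = 1, the order of z divides 5 < 15; not primitive.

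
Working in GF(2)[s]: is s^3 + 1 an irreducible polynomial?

Write m(s) = s^3 + 1.
Check for roots in GF(2): m(0) = 1; m(1) = 0 → root.
m(1) = 0, so (s − 1) divides m(s); m is reducible.

No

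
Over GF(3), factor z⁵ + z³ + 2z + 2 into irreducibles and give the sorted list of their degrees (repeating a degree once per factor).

Write f(z) = z⁵ + z³ + 2z + 2.
Roots in GF(3): f(0) = 2; f(1) = 0 → root; f(2) = 1.
Linear factors from roots: (z + 2).
Complete factorization: f(z) = (z + 2)·(z² + 2z + 2)^2.
Factor degrees with multiplicity: 1 + 2 + 2 = 5.

1, 2, 2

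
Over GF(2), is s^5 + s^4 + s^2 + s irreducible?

No

Write f(s) = s^5 + s^4 + s^2 + s.
Check for roots in GF(2): f(0) = 0 → root; f(1) = 0 → root.
f(0) = 0, so (s) divides f(s); f is reducible.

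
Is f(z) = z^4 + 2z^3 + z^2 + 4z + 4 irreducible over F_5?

No

Check for roots in F_5: f(0) = 4; f(1) = 2; f(2) = 3; f(3) = 0 → root; f(4) = 0 → root.
f(3) = 0, so (z − 3) divides f(z); f is reducible.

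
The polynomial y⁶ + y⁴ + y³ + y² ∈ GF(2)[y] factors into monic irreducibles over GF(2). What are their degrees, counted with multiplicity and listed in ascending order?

1, 1, 1, 3

Write f(y) = y⁶ + y⁴ + y³ + y².
Roots in GF(2): f(0) = 0 → root; f(1) = 0 → root.
Linear factors from roots: (y), (y + 1).
Complete factorization: f(y) = (y + 1)·(y)^2·(y³ + y² + 1).
Factor degrees with multiplicity: 1 + 1 + 1 + 3 = 6.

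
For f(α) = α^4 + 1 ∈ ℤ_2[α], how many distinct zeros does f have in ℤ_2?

Evaluate at each of the 2 elements of ℤ_2:
f(0) = 1; f(1) = 0 → root.
Roots: {1}.

1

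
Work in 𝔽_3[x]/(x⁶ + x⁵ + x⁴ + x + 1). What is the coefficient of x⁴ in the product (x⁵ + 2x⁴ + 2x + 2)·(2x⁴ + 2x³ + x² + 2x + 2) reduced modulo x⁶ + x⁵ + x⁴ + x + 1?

Multiply in 𝔽_3[x]: (x⁵ + 2x⁴ + 2x + 2)·(2x⁴ + 2x³ + x² + 2x + 2) = 2x⁹ + 2x⁷ + x⁶ + x⁵ + 2x + 1.
Reduce using x⁶ ≡ 2x⁵ + 2x⁴ + 2x + 2 (mod x⁶ + x⁵ + x⁴ + x + 1).
Reduced: x⁵ + 2x.

0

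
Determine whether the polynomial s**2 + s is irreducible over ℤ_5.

Write m(s) = s**2 + s.
Check for roots in ℤ_5: m(0) = 0 → root; m(1) = 2; m(2) = 1; m(3) = 2; m(4) = 0 → root.
m(0) = 0, so (s) divides m(s); m is reducible.

No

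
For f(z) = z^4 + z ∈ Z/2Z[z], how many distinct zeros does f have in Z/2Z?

Evaluate at each of the 2 elements of Z/2Z:
f(0) = 0 → root; f(1) = 0 → root.
Roots: {0, 1}.

2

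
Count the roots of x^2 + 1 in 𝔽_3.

Write h(x) = x^2 + 1.
Evaluate at each of the 3 elements of 𝔽_3:
h(0) = 1; h(1) = 2; h(2) = 2.
No element is a root.

0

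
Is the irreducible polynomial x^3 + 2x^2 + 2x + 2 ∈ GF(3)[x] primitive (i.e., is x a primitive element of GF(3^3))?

No

Write f(x) = x^3 + 2x^2 + 2x + 2.
|GF(3^3)^×| = 3^3 − 1 = 26. Prime factorization: 26 = 2·13.
f is primitive ⇔ x has order 26 in GF(3)[x]/(f), i.e. x^(26/q) ≠ 1 for each prime q | 26.
x^(13) mod f = 1
x^(2) mod f = x^2.
Since x^(13) = 1, the order of x divides 13 < 26; not primitive.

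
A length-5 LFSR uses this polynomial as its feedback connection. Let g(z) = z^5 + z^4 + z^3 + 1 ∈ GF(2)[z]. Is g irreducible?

Check for roots in GF(2): g(0) = 1; g(1) = 0 → root.
g(1) = 0, so (z − 1) divides g(z); g is reducible.

No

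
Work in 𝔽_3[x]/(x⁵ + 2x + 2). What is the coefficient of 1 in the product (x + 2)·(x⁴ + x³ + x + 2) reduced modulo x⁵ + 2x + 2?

Multiply in 𝔽_3[x]: (x + 2)·(x⁴ + x³ + x + 2) = x⁵ + 2x³ + x² + x + 1.
Reduce using x⁵ ≡ x + 1 (mod x⁵ + 2x + 2).
Reduced: 2x³ + x² + 2x + 2.

2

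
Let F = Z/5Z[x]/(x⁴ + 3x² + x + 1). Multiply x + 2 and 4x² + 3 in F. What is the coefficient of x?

Multiply in Z/5Z[x]: (x + 2)·(4x² + 3) = 4x³ + 3x² + 3x + 1.
Reduced: 4x³ + 3x² + 3x + 1.

3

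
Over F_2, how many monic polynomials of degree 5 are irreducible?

6

x^(2^5) − x is the product of all monic irreducibles of degree dividing 5; Möbius inversion gives N = (1/5) Σ μ(5/d)·2^d.
Divisors of 5: 1, 5; μ(5/d) for each: -1, 1.
Σ = − 2^1 + 2^5 = 30.
N = 30/5 = 6.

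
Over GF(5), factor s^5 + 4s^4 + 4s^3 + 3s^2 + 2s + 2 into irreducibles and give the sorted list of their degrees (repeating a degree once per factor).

1, 1, 1, 2

Write g(s) = s^5 + 4s^4 + 4s^3 + 3s^2 + 2s + 2.
Roots in GF(5): g(0) = 2; g(1) = 1; g(2) = 1; g(3) = 0 → root; g(4) = 2.
Linear factors from roots: (s + 2).
Complete factorization: g(s) = (s + 2)^3·(s^2 + 3s + 4).
Factor degrees with multiplicity: 1 + 1 + 1 + 2 = 5.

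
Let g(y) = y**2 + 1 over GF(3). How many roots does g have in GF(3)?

0

Evaluate at each of the 3 elements of GF(3):
g(0) = 1; g(1) = 2; g(2) = 2.
No element is a root.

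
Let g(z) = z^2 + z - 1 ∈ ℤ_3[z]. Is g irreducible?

Yes

Check for roots in ℤ_3: g(0) = 2; g(1) = 1; g(2) = 2.
No roots. A degree-2 polynomial over a field with no linear factor is irreducible.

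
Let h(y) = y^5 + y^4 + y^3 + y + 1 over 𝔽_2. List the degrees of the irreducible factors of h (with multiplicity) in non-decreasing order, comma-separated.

5

Roots in 𝔽_2: h(0) = 1; h(1) = 1.
Complete factorization: h(y) = (y^5 + y^4 + y^3 + y + 1).
Factor degrees with multiplicity: 5 = 5.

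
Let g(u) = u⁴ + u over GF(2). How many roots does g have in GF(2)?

2

Evaluate at each of the 2 elements of GF(2):
g(0) = 0 → root; g(1) = 0 → root.
Roots: {0, 1}.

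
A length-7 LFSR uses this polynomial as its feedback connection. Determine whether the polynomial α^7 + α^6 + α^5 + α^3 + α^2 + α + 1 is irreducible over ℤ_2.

Yes

Write P(α) = α^7 + α^6 + α^5 + α^3 + α^2 + α + 1.
Check for roots in ℤ_2: P(0) = 1; P(1) = 1.
No roots, so no linear factors.
Monic irreducibles of degree 2 over GF(2): α^2 + α + 1.
None of them divide P (all give nonzero remainder).
Monic irreducibles of degree 3 over GF(2): α^3 + α + 1, α^3 + α^2 + 1.
None of them divide P (all give nonzero remainder).
No irreducible factor of degree ≤ 3 exists, so P is irreducible over GF(2).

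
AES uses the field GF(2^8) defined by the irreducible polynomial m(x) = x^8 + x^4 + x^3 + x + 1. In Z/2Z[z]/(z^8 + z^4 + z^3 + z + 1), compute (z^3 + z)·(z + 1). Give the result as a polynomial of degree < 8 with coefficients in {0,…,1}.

z^4 + z^3 + z^2 + z

Multiply in Z/2Z[z]: (z^3 + z)·(z + 1) = z^4 + z^3 + z^2 + z.
Reduced: z^4 + z^3 + z^2 + z.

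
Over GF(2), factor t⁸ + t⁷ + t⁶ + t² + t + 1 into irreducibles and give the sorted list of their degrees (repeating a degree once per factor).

1, 1, 2, 2, 2

Write f(t) = t⁸ + t⁷ + t⁶ + t² + t + 1.
Roots in GF(2): f(0) = 1; f(1) = 0 → root.
Linear factors from roots: (t + 1).
Complete factorization: f(t) = (t + 1)^2·(t² + t + 1)^3.
Factor degrees with multiplicity: 1 + 1 + 2 + 2 + 2 = 8.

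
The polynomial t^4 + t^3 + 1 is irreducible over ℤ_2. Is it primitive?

Write f(t) = t^4 + t^3 + 1.
|GF(2^4)^×| = 2^4 − 1 = 15. Prime factorization: 15 = 3·5.
f is primitive ⇔ t has order 15 in GF(2)[t]/(f), i.e. t^(15/q) ≠ 1 for each prime q | 15.
t^(5) mod f = t^3 + t + 1.
t^(3) mod f = t^3.
None equal 1, so t has full order 15; f is primitive.

Yes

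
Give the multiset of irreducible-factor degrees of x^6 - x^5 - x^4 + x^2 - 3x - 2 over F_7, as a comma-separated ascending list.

Write g(x) = x^6 - x^5 - x^4 + x^2 - 3x - 2.
Complete factorization: g(x) = (x^6 - x^5 - x^4 + x^2 - 3x - 2).
Factor degrees with multiplicity: 6 = 6.

6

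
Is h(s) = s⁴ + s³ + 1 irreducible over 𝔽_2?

Yes

Check for roots in 𝔽_2: h(0) = 1; h(1) = 1.
No roots, so no linear factors.
Monic irreducibles of degree 2 over GF(2): s² + s + 1.
None of them divide h (all give nonzero remainder).
No irreducible factor of degree ≤ 2 exists, so h is irreducible over GF(2).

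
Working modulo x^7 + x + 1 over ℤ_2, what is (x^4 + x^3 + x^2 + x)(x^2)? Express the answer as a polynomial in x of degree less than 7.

Multiply in ℤ_2[x]: (x^4 + x^3 + x^2 + x)·(x^2) = x^6 + x^5 + x^4 + x^3.
Reduced: x^6 + x^5 + x^4 + x^3.

x^6 + x^5 + x^4 + x^3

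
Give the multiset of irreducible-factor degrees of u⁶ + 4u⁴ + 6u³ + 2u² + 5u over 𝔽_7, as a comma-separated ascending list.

Write g(u) = u⁶ + 4u⁴ + 6u³ + 2u² + 5u.
Linear factors from roots: (u).
Complete factorization: g(u) = (u)·(u² + 4u + 5)·(u³ + 3u² + u + 1).
Factor degrees with multiplicity: 1 + 2 + 3 = 6.

1, 2, 3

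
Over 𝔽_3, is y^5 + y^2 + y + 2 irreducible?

Write m(y) = y^5 + y^2 + y + 2.
Check for roots in 𝔽_3: m(0) = 2; m(1) = 2; m(2) = 1.
No roots, so no linear factors.
Monic irreducibles of degree 2 over GF(3): y^2 + 1, y^2 + y + 2, y^2 + 2y + 2.
None of them divide m (all give nonzero remainder).
No irreducible factor of degree ≤ 2 exists, so m is irreducible over GF(3).

Yes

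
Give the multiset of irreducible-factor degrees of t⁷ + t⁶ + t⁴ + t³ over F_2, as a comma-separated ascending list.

Write h(t) = t⁷ + t⁶ + t⁴ + t³.
Roots in F_2: h(0) = 0 → root; h(1) = 0 → root.
Linear factors from roots: (t), (t + 1).
Complete factorization: h(t) = (t + 1)^2·(t)^3·(t² + t + 1).
Factor degrees with multiplicity: 1 + 1 + 1 + 1 + 1 + 2 = 7.

1, 1, 1, 1, 1, 2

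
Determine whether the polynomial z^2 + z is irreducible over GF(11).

No

Write h(z) = z^2 + z.
Check each element of GF(11) for a root: h(0)=0, h(1)=2, h(2)=6, h(3)=1, h(4)=9, h(5)=8, h(6)=9, h(7)=1, h(8)=6, h(9)=2, h(10)=0.
h(0) = 0, so (z) divides h(z); h is reducible.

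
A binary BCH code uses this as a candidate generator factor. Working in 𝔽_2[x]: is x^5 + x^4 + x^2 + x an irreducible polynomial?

Write P(x) = x^5 + x^4 + x^2 + x.
Check for roots in 𝔽_2: P(0) = 0 → root; P(1) = 0 → root.
P(0) = 0, so (x) divides P(x); P is reducible.

No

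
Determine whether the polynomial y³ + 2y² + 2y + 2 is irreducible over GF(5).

Yes

Write f(y) = y³ + 2y² + 2y + 2.
Check for roots in GF(5): f(0) = 2; f(1) = 2; f(2) = 2; f(3) = 3; f(4) = 1.
No roots. A degree-3 polynomial over a field with no linear factor is irreducible.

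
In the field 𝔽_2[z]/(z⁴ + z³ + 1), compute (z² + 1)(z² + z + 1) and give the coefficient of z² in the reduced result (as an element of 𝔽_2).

0

Multiply in 𝔽_2[z]: (z² + 1)·(z² + z + 1) = z⁴ + z³ + z + 1.
Reduce using z⁴ ≡ z³ + 1 (mod z⁴ + z³ + 1).
Reduced: z.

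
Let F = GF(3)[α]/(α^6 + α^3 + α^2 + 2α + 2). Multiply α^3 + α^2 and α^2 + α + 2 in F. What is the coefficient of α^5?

Multiply in GF(3)[α]: (α^3 + α^2)·(α^2 + α + 2) = α^5 + 2α^4 + 2α^2.
Reduced: α^5 + 2α^4 + 2α^2.

1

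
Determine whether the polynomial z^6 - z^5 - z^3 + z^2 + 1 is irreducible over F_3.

Yes

Write m(z) = z^6 - z^5 - z^3 + z^2 + 1.
Check for roots in F_3: m(0) = 1; m(1) = 1; m(2) = 2.
No roots, so no linear factors.
Monic irreducibles of degree 2 over GF(3): z^2 + 1, z^2 + z - 1, z^2 - z - 1.
None of them divide m (all give nonzero remainder).
Degree-3 irreducible divisors: test the 8 monic irreducibles of degree 3 over GF(3).
None of them divide m (all give nonzero remainder).
No irreducible factor of degree ≤ 3 exists, so m is irreducible over GF(3).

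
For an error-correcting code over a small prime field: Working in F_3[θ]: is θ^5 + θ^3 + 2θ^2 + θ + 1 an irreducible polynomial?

Write g(θ) = θ^5 + θ^3 + 2θ^2 + θ + 1.
Check for roots in F_3: g(0) = 1; g(1) = 0 → root; g(2) = 0 → root.
g(1) = 0, so (θ − 1) divides g(θ); g is reducible.

No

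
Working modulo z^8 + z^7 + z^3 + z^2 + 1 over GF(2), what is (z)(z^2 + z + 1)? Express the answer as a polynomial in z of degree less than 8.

z^3 + z^2 + z

Multiply in GF(2)[z]: (z)·(z^2 + z + 1) = z^3 + z^2 + z.
Reduced: z^3 + z^2 + z.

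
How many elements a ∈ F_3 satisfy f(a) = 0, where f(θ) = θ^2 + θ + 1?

Evaluate at each of the 3 elements of F_3:
f(0) = 1; f(1) = 0 → root; f(2) = 1.
Roots: {1}.

1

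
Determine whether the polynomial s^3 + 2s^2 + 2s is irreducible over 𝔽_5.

No

Write P(s) = s^3 + 2s^2 + 2s.
Check for roots in 𝔽_5: P(0) = 0 → root; P(1) = 0 → root; P(2) = 0 → root; P(3) = 1; P(4) = 4.
P(0) = 0, so (s) divides P(s); P is reducible.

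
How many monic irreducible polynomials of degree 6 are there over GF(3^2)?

88440

x^(9^6) − x is the product of all monic irreducibles of degree dividing 6; Möbius inversion gives N = (1/6) Σ μ(6/d)·9^d.
Divisors of 6: 1, 2, 3, 6; μ(6/d) for each: 1, -1, -1, 1.
Σ = 9^1 − 9^2 − 9^3 + 9^6 = 530640.
N = 530640/6 = 88440.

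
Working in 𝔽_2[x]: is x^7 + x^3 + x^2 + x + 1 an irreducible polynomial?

Write f(x) = x^7 + x^3 + x^2 + x + 1.
Check for roots in 𝔽_2: f(0) = 1; f(1) = 1.
No roots, so no linear factors.
Monic irreducibles of degree 2 over GF(2): x^2 + x + 1.
None of them divide f (all give nonzero remainder).
Monic irreducibles of degree 3 over GF(2): x^3 + x + 1, x^3 + x^2 + 1.
None of them divide f (all give nonzero remainder).
No irreducible factor of degree ≤ 3 exists, so f is irreducible over GF(2).

Yes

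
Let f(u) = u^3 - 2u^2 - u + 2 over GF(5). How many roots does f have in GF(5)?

Evaluate at each of the 5 elements of GF(5):
f(0) = 2; f(1) = 0 → root; f(2) = 0 → root; f(3) = 3; f(4) = 0 → root.
Roots: {1, 2, 4}.

3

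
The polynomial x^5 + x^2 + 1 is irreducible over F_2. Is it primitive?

Yes

Write f(x) = x^5 + x^2 + 1.
|GF(2^5)^×| = 2^5 − 1 = 31. Prime factorization: 31 = 31.
f is primitive ⇔ x has order 31 in GF(2)[x]/(f), i.e. x^(31/q) ≠ 1 for each prime q | 31.
x^(1) mod f = x.
None equal 1, so x has full order 31; f is primitive.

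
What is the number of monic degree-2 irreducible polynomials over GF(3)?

By the necklace-counting formula, N_3(2) = (1/2) Σ_{d|2} μ(2/d)·3^d.
Divisors of 2: 1, 2; μ(2/d) for each: -1, 1.
Σ = − 3^1 + 3^2 = 6.
N = 6/2 = 3.

3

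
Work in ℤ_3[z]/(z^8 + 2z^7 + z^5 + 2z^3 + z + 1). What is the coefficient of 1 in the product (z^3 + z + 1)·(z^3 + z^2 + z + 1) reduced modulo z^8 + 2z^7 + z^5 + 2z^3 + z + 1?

1

Multiply in ℤ_3[z]: (z^3 + z + 1)·(z^3 + z^2 + z + 1) = z^6 + z^5 + 2z^4 + 2z^2 + 2z + 1.
Reduced: z^6 + z^5 + 2z^4 + 2z^2 + 2z + 1.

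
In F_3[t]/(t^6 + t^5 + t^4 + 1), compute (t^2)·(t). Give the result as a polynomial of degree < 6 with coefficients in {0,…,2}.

t^3

Multiply in F_3[t]: (t^2)·(t) = t^3.
Reduced: t^3.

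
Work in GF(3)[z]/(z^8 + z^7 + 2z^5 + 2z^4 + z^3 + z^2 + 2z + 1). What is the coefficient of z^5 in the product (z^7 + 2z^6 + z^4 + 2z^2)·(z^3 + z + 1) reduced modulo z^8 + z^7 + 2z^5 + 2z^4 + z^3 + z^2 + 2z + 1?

0

Multiply in GF(3)[z]: (z^7 + 2z^6 + z^4 + 2z^2)·(z^3 + z + 1) = z^10 + 2z^9 + z^8 + z^7 + 2z^6 + z^4 + 2z^3 + 2z^2.
Reduce using z^8 ≡ 2z^7 + z^5 + z^4 + 2z^3 + 2z^2 + z + 2 (mod z^8 + z^7 + 2z^5 + 2z^4 + z^3 + z^2 + 2z + 1).
Reduced: 2z^7 + z^6 + 2z^4 + 2z^3 + 2z^2 + 2z.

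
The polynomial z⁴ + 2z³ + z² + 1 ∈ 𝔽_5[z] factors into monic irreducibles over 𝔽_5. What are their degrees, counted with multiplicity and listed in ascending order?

1, 1, 2

Write h(z) = z⁴ + 2z³ + z² + 1.
Roots in 𝔽_5: h(0) = 1; h(1) = 0 → root; h(2) = 2; h(3) = 0 → root; h(4) = 1.
Linear factors from roots: (z + 4), (z + 2).
Complete factorization: h(z) = (z + 2)·(z + 4)·(z² + z + 2).
Factor degrees with multiplicity: 1 + 1 + 2 = 4.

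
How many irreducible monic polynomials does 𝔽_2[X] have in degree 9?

56

By the necklace-counting formula, N_2(9) = (1/9) Σ_{d|9} μ(9/d)·2^d.
Divisors of 9: 1, 3, 9; μ(9/d) for each: 0, -1, 1.
Σ = − 2^3 + 2^9 = 504.
N = 504/9 = 56.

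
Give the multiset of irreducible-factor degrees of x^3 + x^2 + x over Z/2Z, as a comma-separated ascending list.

1, 2

Write f(x) = x^3 + x^2 + x.
Roots in Z/2Z: f(0) = 0 → root; f(1) = 1.
Linear factors from roots: (x).
Complete factorization: f(x) = (x)·(x^2 + x + 1).
Factor degrees with multiplicity: 1 + 2 = 3.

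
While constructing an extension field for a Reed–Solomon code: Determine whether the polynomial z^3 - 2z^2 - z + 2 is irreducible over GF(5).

Write f(z) = z^3 - 2z^2 - z + 2.
Check for roots in GF(5): f(0) = 2; f(1) = 0 → root; f(2) = 0 → root; f(3) = 3; f(4) = 0 → root.
f(1) = 0, so (z − 1) divides f(z); f is reducible.

No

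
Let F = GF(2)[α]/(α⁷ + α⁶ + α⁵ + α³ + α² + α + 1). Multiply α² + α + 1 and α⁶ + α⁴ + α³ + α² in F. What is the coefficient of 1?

Multiply in GF(2)[α]: (α² + α + 1)·(α⁶ + α⁴ + α³ + α²) = α⁸ + α⁷ + α⁴ + α².
Reduce using α⁷ ≡ α⁶ + α⁵ + α³ + α² + α + 1 (mod α⁷ + α⁶ + α⁵ + α³ + α² + α + 1).
Reduced: α⁶ + α³ + α.

0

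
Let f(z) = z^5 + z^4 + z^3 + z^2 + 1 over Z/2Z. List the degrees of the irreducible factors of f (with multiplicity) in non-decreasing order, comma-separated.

Roots in Z/2Z: f(0) = 1; f(1) = 1.
Complete factorization: f(z) = (z^5 + z^4 + z^3 + z^2 + 1).
Factor degrees with multiplicity: 5 = 5.

5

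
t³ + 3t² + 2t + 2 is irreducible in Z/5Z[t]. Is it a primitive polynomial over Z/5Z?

Write f(t) = t³ + 3t² + 2t + 2.
|GF(5^3)^×| = 5^3 − 1 = 124. Prime factorization: 124 = 2^2·31.
f is primitive ⇔ t has order 124 in GF(5)[t]/(f), i.e. t^(124/q) ≠ 1 for each prime q | 124.
t^(62) mod f = 4.
t^(4) mod f = 2t² + 4t + 1.
None equal 1, so t has full order 124; f is primitive.

Yes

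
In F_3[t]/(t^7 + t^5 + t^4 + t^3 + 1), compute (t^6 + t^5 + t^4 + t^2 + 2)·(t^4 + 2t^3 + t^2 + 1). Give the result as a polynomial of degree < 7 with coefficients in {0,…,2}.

2t^6 + t^5 + 2t^4 + t^3

Multiply in F_3[t]: (t^6 + t^5 + t^4 + t^2 + 2)·(t^4 + 2t^3 + t^2 + 1) = t^10 + t^8 + t^4 + t^3 + 2.
Reduce using t^7 ≡ 2t^5 + 2t^4 + 2t^3 + 2 (mod t^7 + t^5 + t^4 + t^3 + 1).
Reduced: 2t^6 + t^5 + 2t^4 + t^3.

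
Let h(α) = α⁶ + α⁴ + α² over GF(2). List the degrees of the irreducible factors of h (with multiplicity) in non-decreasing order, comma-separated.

1, 1, 2, 2

Roots in GF(2): h(0) = 0 → root; h(1) = 1.
Linear factors from roots: (α).
Complete factorization: h(α) = (α)^2·(α² + α + 1)^2.
Factor degrees with multiplicity: 1 + 1 + 2 + 2 = 6.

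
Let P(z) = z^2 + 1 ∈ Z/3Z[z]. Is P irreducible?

Yes

Check for roots in Z/3Z: P(0) = 1; P(1) = 2; P(2) = 2.
No roots. A degree-2 polynomial over a field with no linear factor is irreducible.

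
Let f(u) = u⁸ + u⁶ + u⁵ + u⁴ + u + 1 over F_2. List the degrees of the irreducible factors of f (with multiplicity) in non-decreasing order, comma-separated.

1, 1, 2, 4

Roots in F_2: f(0) = 1; f(1) = 0 → root.
Linear factors from roots: (u + 1).
Complete factorization: f(u) = (u + 1)^2·(u² + u + 1)·(u⁴ + u³ + 1).
Factor degrees with multiplicity: 1 + 1 + 2 + 4 = 8.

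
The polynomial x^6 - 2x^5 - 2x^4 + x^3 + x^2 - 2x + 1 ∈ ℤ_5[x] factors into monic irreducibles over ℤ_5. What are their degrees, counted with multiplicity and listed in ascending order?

Write f(x) = x^6 - 2x^5 - 2x^4 + x^3 + x^2 - 2x + 1.
Roots in ℤ_5: f(0) = 1; f(1) = 3; f(2) = 2; f(3) = 2; f(4) = 4.
Complete factorization: f(x) = (x^6 - 2x^5 - 2x^4 + x^3 + x^2 - 2x + 1).
Factor degrees with multiplicity: 6 = 6.

6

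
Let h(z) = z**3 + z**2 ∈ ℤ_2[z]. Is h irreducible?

Check for roots in ℤ_2: h(0) = 0 → root; h(1) = 0 → root.
h(0) = 0, so (z) divides h(z); h is reducible.

No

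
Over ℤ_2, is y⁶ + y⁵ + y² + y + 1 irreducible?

Yes

Write m(y) = y⁶ + y⁵ + y² + y + 1.
Check for roots in ℤ_2: m(0) = 1; m(1) = 1.
No roots, so no linear factors.
Monic irreducibles of degree 2 over GF(2): y² + y + 1.
None of them divide m (all give nonzero remainder).
Monic irreducibles of degree 3 over GF(2): y³ + y + 1, y³ + y² + 1.
None of them divide m (all give nonzero remainder).
No irreducible factor of degree ≤ 3 exists, so m is irreducible over GF(2).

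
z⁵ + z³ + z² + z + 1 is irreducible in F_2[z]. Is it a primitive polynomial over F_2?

Yes

Write f(z) = z⁵ + z³ + z² + z + 1.
|GF(2^5)^×| = 2^5 − 1 = 31. Prime factorization: 31 = 31.
f is primitive ⇔ z has order 31 in GF(2)[z]/(f), i.e. z^(31/q) ≠ 1 for each prime q | 31.
z^(1) mod f = z.
None equal 1, so z has full order 31; f is primitive.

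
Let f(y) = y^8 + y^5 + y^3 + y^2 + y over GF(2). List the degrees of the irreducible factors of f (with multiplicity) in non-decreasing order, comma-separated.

1, 2, 2, 3

Roots in GF(2): f(0) = 0 → root; f(1) = 1.
Linear factors from roots: (y).
Complete factorization: f(y) = (y)·(y^2 + y + 1)^2·(y^3 + y + 1).
Factor degrees with multiplicity: 1 + 2 + 2 + 3 = 8.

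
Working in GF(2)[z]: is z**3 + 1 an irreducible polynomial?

Write g(z) = z**3 + 1.
Check for roots in GF(2): g(0) = 1; g(1) = 0 → root.
g(1) = 0, so (z − 1) divides g(z); g is reducible.

No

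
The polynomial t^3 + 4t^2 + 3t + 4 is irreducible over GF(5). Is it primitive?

Write f(t) = t^3 + 4t^2 + 3t + 4.
|GF(5^3)^×| = 5^3 − 1 = 124. Prime factorization: 124 = 2^2·31.
f is primitive ⇔ t has order 124 in GF(5)[t]/(f), i.e. t^(124/q) ≠ 1 for each prime q | 124.
t^(62) mod f = 1
t^(4) mod f = 3t^2 + 3t + 1.
Since t^(62) = 1, the order of t divides 62 < 124; not primitive.

No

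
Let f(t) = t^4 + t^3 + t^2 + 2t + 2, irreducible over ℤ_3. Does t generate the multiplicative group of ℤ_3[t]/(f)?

|GF(3^4)^×| = 3^4 − 1 = 80. Prime factorization: 80 = 2^4·5.
f is primitive ⇔ t has order 80 in GF(3)[t]/(f), i.e. t^(80/q) ≠ 1 for each prime q | 80.
t^(40) mod f = 2.
t^(16) mod f = 2t^3 + 1.
None equal 1, so t has full order 80; f is primitive.

Yes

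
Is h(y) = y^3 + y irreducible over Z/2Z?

Check for roots in Z/2Z: h(0) = 0 → root; h(1) = 0 → root.
h(0) = 0, so (y) divides h(y); h is reducible.

No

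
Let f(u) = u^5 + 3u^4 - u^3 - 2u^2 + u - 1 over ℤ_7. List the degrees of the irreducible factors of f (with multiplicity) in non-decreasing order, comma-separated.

Complete factorization: f(u) = (u^5 + 3u^4 - u^3 - 2u^2 + u - 1).
Factor degrees with multiplicity: 5 = 5.

5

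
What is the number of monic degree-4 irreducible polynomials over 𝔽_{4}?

Gauss's count: N_{4}(4) = (1/4) Σ_{d|4} μ(4/d)·4^d.
Divisors of 4: 1, 2, 4; μ(4/d) for each: 0, -1, 1.
Σ = − 4^2 + 4^4 = 240.
N = 240/4 = 60.

60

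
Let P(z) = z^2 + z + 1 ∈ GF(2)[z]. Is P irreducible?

Yes

Check for roots in GF(2): P(0) = 1; P(1) = 1.
No roots. A degree-2 polynomial over a field with no linear factor is irreducible.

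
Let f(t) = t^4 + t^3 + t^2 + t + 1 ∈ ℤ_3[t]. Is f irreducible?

Check for roots in ℤ_3: f(0) = 1; f(1) = 2; f(2) = 1.
No roots, so no linear factors.
Monic irreducibles of degree 2 over GF(3): t^2 + 1, t^2 + t + 2, t^2 + 2t + 2.
None of them divide f (all give nonzero remainder).
No irreducible factor of degree ≤ 2 exists, so f is irreducible over GF(3).

Yes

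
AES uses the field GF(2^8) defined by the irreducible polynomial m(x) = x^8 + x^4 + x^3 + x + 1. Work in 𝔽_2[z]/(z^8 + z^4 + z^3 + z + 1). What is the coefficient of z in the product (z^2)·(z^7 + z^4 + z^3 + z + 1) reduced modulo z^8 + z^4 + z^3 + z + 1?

1

Multiply in 𝔽_2[z]: (z^2)·(z^7 + z^4 + z^3 + z + 1) = z^9 + z^6 + z^5 + z^3 + z^2.
Reduce using z^8 ≡ z^4 + z^3 + z + 1 (mod z^8 + z^4 + z^3 + z + 1).
Reduced: z^6 + z^4 + z^3 + z.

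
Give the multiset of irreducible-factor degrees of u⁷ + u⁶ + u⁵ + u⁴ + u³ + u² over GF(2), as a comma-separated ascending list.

Write h(u) = u⁷ + u⁶ + u⁵ + u⁴ + u³ + u².
Roots in GF(2): h(0) = 0 → root; h(1) = 0 → root.
Linear factors from roots: (u), (u + 1).
Complete factorization: h(u) = (u + 1)·(u)^2·(u² + u + 1)^2.
Factor degrees with multiplicity: 1 + 1 + 1 + 2 + 2 = 7.

1, 1, 1, 2, 2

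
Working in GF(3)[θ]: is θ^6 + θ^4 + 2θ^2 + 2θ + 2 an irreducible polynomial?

Write g(θ) = θ^6 + θ^4 + 2θ^2 + 2θ + 2.
Check for roots in GF(3): g(0) = 2; g(1) = 2; g(2) = 1.
No roots, so no linear factors.
Monic irreducibles of degree 2 over GF(3): θ^2 + 1, θ^2 + θ + 2, θ^2 + 2θ + 2.
None of them divide g (all give nonzero remainder).
Degree-3 irreducible divisors: test the 8 monic irreducibles of degree 3 over GF(3).
None of them divide g (all give nonzero remainder).
No irreducible factor of degree ≤ 3 exists, so g is irreducible over GF(3).

Yes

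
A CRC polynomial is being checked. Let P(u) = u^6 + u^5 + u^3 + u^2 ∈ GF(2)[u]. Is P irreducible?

No

Check for roots in GF(2): P(0) = 0 → root; P(1) = 0 → root.
P(0) = 0, so (u) divides P(u); P is reducible.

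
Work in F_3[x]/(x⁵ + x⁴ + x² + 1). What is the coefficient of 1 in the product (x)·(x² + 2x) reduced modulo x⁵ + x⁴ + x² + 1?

0

Multiply in F_3[x]: (x)·(x² + 2x) = x³ + 2x².
Reduced: x³ + 2x².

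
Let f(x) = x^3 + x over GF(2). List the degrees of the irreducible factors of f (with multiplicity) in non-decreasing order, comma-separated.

Roots in GF(2): f(0) = 0 → root; f(1) = 0 → root.
Linear factors from roots: (x), (x + 1).
Complete factorization: f(x) = (x)·(x + 1)^2.
Factor degrees with multiplicity: 1 + 1 + 1 = 3.

1, 1, 1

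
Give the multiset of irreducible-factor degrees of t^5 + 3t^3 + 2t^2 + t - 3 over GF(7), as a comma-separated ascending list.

1, 4

Write g(t) = t^5 + 3t^3 + 2t^2 + t - 3.
Linear factors from roots: (t - 2).
Complete factorization: g(t) = (t - 2)·(t^4 + 2t^3 + 2t - 2).
Factor degrees with multiplicity: 1 + 4 = 5.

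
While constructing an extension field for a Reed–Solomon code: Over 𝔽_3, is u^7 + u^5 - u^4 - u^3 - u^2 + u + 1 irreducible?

Write f(u) = u^7 + u^5 - u^4 - u^3 - u^2 + u + 1.
Check for roots in 𝔽_3: f(0) = 1; f(1) = 1; f(2) = 0 → root.
f(2) = 0, so (u − 2) divides f(u); f is reducible.

No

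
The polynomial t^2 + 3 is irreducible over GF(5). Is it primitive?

Write f(t) = t^2 + 3.
|GF(5^2)^×| = 5^2 − 1 = 24. Prime factorization: 24 = 2^3·3.
f is primitive ⇔ t has order 24 in GF(5)[t]/(f), i.e. t^(24/q) ≠ 1 for each prime q | 24.
t^(12) mod f = 4.
t^(8) mod f = 1
Since t^(8) = 1, the order of t divides 8 < 24; not primitive.

No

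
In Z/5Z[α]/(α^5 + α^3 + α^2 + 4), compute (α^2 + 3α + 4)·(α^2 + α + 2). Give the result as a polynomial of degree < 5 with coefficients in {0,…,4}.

Multiply in Z/5Z[α]: (α^2 + 3α + 4)·(α^2 + α + 2) = α^4 + 4α^3 + 4α^2 + 3.
Reduced: α^4 + 4α^3 + 4α^2 + 3.

α^4 + 4α^3 + 4α^2 + 3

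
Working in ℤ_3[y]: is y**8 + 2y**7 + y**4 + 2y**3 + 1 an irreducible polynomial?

Yes

Write g(y) = y**8 + 2y**7 + y**4 + 2y**3 + 1.
Check for roots in ℤ_3: g(0) = 1; g(1) = 1; g(2) = 2.
No roots, so no linear factors.
Monic irreducibles of degree 2 over GF(3): y**2 + 1, y**2 + y + 2, y**2 + 2y + 2.
None of them divide g (all give nonzero remainder).
Degree-3 irreducible divisors: test the 8 monic irreducibles of degree 3 over GF(3).
None of them divide g (all give nonzero remainder).
Degree-4 irreducible divisors: test the 18 monic irreducibles of degree 4 over GF(3).
None of them divide g (all give nonzero remainder).
No irreducible factor of degree ≤ 4 exists, so g is irreducible over GF(3).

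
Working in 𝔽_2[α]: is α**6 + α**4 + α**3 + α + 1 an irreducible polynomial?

Write P(α) = α**6 + α**4 + α**3 + α + 1.
Check for roots in 𝔽_2: P(0) = 1; P(1) = 1.
No roots, so no linear factors.
Monic irreducibles of degree 2 over GF(2): α**2 + α + 1.
None of them divide P (all give nonzero remainder).
Monic irreducibles of degree 3 over GF(2): α**3 + α + 1, α**3 + α**2 + 1.
None of them divide P (all give nonzero remainder).
No irreducible factor of degree ≤ 3 exists, so P is irreducible over GF(2).

Yes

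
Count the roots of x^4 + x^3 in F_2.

Write P(x) = x^4 + x^3.
Evaluate at each of the 2 elements of F_2:
P(0) = 0 → root; P(1) = 0 → root.
Roots: {0, 1}.

2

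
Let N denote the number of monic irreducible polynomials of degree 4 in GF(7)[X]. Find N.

By the necklace-counting formula, N_7(4) = (1/4) Σ_{d|4} μ(4/d)·7^d.
Divisors of 4: 1, 2, 4; μ(4/d) for each: 0, -1, 1.
Σ = − 7^2 + 7^4 = 2352.
N = 2352/4 = 588.

588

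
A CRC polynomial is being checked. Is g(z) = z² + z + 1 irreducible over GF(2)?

Yes

Check for roots in GF(2): g(0) = 1; g(1) = 1.
No roots. A degree-2 polynomial over a field with no linear factor is irreducible.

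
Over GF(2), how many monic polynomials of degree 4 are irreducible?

3

By the necklace-counting formula, N_2(4) = (1/4) Σ_{d|4} μ(4/d)·2^d.
Divisors of 4: 1, 2, 4; μ(4/d) for each: 0, -1, 1.
Σ = − 2^2 + 2^4 = 12.
N = 12/4 = 3.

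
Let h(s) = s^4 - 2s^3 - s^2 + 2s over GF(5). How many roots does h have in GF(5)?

Evaluate at each of the 5 elements of GF(5):
h(0) = 0 → root; h(1) = 0 → root; h(2) = 0 → root; h(3) = 4; h(4) = 0 → root.
Roots: {0, 1, 2, 4}.

4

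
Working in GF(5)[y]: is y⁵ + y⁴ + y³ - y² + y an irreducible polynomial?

No

Write m(y) = y⁵ + y⁴ + y³ - y² + y.
Check for roots in GF(5): m(0) = 0 → root; m(1) = 3; m(2) = 4; m(3) = 0 → root; m(4) = 2.
m(0) = 0, so (y) divides m(y); m is reducible.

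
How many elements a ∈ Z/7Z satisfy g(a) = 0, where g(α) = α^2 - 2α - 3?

Evaluate at each of the 7 elements of Z/7Z:
g(0) = 4; g(1) = 3; g(2) = 4; g(3) = 0 → root; g(4) = 5; g(5) = 5; g(6) = 0 → root.
Roots: {3, 6}.

2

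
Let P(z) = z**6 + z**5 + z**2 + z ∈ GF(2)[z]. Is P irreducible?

Check for roots in GF(2): P(0) = 0 → root; P(1) = 0 → root.
P(0) = 0, so (z) divides P(z); P is reducible.

No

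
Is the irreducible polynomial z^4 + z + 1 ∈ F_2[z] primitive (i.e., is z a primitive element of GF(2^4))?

Yes

Write f(z) = z^4 + z + 1.
|GF(2^4)^×| = 2^4 − 1 = 15. Prime factorization: 15 = 3·5.
f is primitive ⇔ z has order 15 in GF(2)[z]/(f), i.e. z^(15/q) ≠ 1 for each prime q | 15.
z^(5) mod f = z^2 + z.
z^(3) mod f = z^3.
None equal 1, so z has full order 15; f is primitive.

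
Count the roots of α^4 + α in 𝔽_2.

Write P(α) = α^4 + α.
Evaluate at each of the 2 elements of 𝔽_2:
P(0) = 0 → root; P(1) = 0 → root.
Roots: {0, 1}.

2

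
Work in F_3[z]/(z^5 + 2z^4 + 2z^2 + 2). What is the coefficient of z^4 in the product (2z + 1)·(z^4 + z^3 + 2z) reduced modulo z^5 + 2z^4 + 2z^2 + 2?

2

Multiply in F_3[z]: (2z + 1)·(z^4 + z^3 + 2z) = 2z^5 + z^3 + z^2 + 2z.
Reduce using z^5 ≡ z^4 + z^2 + 1 (mod z^5 + 2z^4 + 2z^2 + 2).
Reduced: 2z^4 + z^3 + 2z + 2.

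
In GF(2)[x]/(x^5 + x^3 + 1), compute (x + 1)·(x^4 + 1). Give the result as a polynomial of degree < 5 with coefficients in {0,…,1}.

x^4 + x^3 + x

Multiply in GF(2)[x]: (x + 1)·(x^4 + 1) = x^5 + x^4 + x + 1.
Reduce using x^5 ≡ x^3 + 1 (mod x^5 + x^3 + 1).
Reduced: x^4 + x^3 + x.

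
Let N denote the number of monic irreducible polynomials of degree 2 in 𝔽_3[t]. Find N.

3

Gauss's count: N_{3}(2) = (1/2) Σ_{d|2} μ(2/d)·3^d.
Divisors of 2: 1, 2; μ(2/d) for each: -1, 1.
Σ = − 3^1 + 3^2 = 6.
N = 6/2 = 3.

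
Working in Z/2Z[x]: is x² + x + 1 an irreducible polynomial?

Yes

Write P(x) = x² + x + 1.
Check for roots in Z/2Z: P(0) = 1; P(1) = 1.
No roots. A degree-2 polynomial over a field with no linear factor is irreducible.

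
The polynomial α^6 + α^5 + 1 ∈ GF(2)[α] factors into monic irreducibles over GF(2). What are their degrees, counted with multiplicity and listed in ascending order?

6

Write f(α) = α^6 + α^5 + 1.
Roots in GF(2): f(0) = 1; f(1) = 1.
Complete factorization: f(α) = (α^6 + α^5 + 1).
Factor degrees with multiplicity: 6 = 6.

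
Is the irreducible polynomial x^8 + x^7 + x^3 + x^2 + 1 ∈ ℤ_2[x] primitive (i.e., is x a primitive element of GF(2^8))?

Write f(x) = x^8 + x^7 + x^3 + x^2 + 1.
|GF(2^8)^×| = 2^8 − 1 = 255. Prime factorization: 255 = 3·5·17.
f is primitive ⇔ x has order 255 in GF(2)[x]/(f), i.e. x^(255/q) ≠ 1 for each prime q | 255.
x^(85) mod f = x^6 + x^3 + x^2 + x.
x^(51) mod f = x^5 + x^4 + x^2 + 1.
x^(15) mod f = x^7 + x^6 + x^4 + x^3.
None equal 1, so x has full order 255; f is primitive.

Yes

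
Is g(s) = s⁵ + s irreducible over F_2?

No

Check for roots in F_2: g(0) = 0 → root; g(1) = 0 → root.
g(0) = 0, so (s) divides g(s); g is reducible.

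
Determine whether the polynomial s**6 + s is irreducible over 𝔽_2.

No

Write h(s) = s**6 + s.
Check for roots in 𝔽_2: h(0) = 0 → root; h(1) = 0 → root.
h(0) = 0, so (s) divides h(s); h is reducible.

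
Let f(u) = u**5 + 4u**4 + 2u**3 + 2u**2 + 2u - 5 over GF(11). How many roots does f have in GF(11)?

1

Evaluate at each of the 11 elements of GF(11):
f(0) = 6; f(1) = 6; f(2) = 9; f(3) = 2; f(4) = 0 → root; f(5) = 1; f(6) = 7; f(7) = 1; f(8) = 1; f(9) = 4; f(10) = 7.
Roots: {4}.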